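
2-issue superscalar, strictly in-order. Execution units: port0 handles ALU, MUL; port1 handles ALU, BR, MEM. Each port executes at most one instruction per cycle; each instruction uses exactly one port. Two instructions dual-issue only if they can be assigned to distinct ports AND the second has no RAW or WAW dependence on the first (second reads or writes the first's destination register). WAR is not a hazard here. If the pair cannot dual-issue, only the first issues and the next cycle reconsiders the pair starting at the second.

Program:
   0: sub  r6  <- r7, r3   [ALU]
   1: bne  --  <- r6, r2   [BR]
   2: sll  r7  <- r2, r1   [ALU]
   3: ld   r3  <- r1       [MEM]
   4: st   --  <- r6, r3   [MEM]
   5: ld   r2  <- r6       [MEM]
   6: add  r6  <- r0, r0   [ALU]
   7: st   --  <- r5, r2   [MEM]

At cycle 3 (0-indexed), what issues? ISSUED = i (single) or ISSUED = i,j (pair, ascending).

0. sub @i0  | RAW r6
1. bne sll @i1&i2  | dual
2. ld @i3  | no-port MEM/MEM
3. st @i4  | no-port MEM/MEM
4. ld add @i5&i6  | dual
5. st @i7  | tail

ISSUED = 4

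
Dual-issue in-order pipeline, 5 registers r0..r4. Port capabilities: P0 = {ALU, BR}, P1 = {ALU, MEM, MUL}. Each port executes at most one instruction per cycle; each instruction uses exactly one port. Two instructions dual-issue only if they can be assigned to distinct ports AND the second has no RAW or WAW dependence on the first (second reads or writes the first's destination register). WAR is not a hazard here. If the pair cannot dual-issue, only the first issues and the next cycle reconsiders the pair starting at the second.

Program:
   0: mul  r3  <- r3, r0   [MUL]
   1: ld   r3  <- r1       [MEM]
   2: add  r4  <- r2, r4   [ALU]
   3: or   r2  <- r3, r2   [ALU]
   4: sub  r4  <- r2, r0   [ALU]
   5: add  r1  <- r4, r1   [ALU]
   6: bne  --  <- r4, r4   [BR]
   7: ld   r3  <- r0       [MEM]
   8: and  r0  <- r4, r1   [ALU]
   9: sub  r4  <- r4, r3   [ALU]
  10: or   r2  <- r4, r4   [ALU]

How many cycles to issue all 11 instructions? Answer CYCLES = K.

[0] i0  mul  -- no-port MUL/MEM
[1] i1/i2  ld add  -- 2-wide
[2] i3  or  -- RAW r2
[3] i4  sub  -- RAW r4
[4] i5/i6  add bne  -- 2-wide
[5] i7/i8  ld and  -- 2-wide
[6] i9  sub  -- RAW r4
[7] i10  or  -- tail

CYCLES = 8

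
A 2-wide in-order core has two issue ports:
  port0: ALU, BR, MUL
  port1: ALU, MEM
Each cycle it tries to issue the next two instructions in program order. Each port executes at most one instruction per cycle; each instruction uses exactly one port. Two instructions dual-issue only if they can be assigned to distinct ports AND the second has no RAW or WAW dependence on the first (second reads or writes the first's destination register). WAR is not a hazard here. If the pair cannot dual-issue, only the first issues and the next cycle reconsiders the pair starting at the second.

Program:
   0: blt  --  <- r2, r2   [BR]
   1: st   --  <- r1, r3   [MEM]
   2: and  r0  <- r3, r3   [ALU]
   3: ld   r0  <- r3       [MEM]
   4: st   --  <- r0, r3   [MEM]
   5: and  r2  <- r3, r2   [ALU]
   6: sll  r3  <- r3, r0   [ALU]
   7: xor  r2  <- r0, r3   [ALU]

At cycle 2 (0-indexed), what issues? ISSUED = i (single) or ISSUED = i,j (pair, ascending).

ISSUED = 3

  cy0 -> i0,i1 (blt.BR/st.MEM) dual
  cy1 -> i2 (and.ALU) WAW r0
  cy2 -> i3 (ld.MEM) no-port MEM/MEM
  cy3 -> i4,i5 (st.MEM/and.ALU) dual
  cy4 -> i6 (sll.ALU) RAW r3
  cy5 -> i7 (xor.ALU) tail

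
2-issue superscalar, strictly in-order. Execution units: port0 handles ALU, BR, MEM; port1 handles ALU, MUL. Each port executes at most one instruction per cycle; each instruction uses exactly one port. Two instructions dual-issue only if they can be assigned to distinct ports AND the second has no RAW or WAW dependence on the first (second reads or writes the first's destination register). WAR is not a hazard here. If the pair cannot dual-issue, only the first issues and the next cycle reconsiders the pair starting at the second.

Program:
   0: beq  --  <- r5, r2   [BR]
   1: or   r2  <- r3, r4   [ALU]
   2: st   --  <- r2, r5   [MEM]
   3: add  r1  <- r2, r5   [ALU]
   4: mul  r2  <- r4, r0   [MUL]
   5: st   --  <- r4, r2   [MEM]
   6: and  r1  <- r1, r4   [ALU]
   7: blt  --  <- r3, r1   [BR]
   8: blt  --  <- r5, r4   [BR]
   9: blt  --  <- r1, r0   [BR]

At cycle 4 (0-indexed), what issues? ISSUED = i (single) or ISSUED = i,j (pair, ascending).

#0 head=0: beq.BR/or.ALU i0+i1 dual
#1 head=2: st.MEM/add.ALU i2+i3 dual
#2 head=4: mul.MUL i4 RAW r2
#3 head=5: st.MEM/and.ALU i5+i6 dual
#4 head=7: blt.BR i7 no-port BR/BR
#5 head=8: blt.BR i8 no-port BR/BR
#6 head=9: blt.BR i9 tail

ISSUED = 7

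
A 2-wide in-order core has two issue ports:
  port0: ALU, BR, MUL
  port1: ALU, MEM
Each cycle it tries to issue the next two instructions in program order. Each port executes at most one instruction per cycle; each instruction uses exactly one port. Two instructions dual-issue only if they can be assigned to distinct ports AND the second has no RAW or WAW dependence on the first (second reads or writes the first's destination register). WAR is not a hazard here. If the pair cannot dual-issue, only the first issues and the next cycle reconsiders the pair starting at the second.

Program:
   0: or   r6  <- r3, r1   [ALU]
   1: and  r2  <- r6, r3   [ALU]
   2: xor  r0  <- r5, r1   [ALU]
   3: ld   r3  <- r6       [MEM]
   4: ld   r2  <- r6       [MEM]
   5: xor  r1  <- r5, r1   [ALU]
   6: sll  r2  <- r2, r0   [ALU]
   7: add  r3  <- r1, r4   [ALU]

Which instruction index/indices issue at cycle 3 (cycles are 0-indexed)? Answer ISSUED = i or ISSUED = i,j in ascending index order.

#0 head=0: or i0 RAW r6
#1 head=1: and xor i1+i2 2-wide
#2 head=3: ld i3 no-port MEM/MEM
#3 head=4: ld xor i4+i5 2-wide
#4 head=6: sll add i6+i7 2-wide

ISSUED = 4,5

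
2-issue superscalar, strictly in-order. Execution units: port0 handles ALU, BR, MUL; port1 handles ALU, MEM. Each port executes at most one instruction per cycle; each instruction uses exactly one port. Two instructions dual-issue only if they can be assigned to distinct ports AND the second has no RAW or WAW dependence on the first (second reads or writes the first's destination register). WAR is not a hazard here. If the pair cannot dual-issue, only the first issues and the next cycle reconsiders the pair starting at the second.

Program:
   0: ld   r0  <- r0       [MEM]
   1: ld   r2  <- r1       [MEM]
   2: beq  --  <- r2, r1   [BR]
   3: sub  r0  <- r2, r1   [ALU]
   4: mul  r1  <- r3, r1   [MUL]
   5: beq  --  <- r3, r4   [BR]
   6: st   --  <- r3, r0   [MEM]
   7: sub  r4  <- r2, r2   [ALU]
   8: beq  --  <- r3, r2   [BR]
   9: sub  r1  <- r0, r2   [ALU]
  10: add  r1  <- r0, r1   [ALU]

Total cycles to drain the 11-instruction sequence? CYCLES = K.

0. ld.MEM @i0  | no-port MEM/MEM
1. ld.MEM @i1  | RAW r2
2. beq.BR;sub.ALU @i2+i3  | 2-wide
3. mul.MUL @i4  | no-port MUL/BR
4. beq.BR;st.MEM @i5+i6  | 2-wide
5. sub.ALU;beq.BR @i7+i8  | 2-wide
6. sub.ALU @i9  | RAW+WAW r1
7. add.ALU @i10  | tail

CYCLES = 8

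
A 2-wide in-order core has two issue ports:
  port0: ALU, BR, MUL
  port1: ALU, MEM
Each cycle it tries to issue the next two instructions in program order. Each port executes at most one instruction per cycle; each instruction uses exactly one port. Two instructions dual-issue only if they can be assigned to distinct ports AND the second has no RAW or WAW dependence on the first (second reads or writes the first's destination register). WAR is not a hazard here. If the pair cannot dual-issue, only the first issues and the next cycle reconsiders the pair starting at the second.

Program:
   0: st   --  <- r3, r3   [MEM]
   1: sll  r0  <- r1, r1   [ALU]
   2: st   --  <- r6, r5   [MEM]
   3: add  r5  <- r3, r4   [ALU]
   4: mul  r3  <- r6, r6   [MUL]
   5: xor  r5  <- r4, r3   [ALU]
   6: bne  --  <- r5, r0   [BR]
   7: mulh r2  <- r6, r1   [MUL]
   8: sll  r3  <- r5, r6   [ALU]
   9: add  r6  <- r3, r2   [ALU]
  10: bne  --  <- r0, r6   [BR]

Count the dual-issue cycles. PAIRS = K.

t=0 i0,i1:st.MEM/sll.ALU ; 2-wide
t=1 i2,i3:st.MEM/add.ALU ; 2-wide
t=2 i4:mul.MUL ; RAW r3
t=3 i5:xor.ALU ; RAW r5
t=4 i6:bne.BR ; no-port BR/MUL
t=5 i7,i8:mulh.MUL/sll.ALU ; 2-wide
t=6 i9:add.ALU ; RAW r6
t=7 i10:bne.BR ; tail

PAIRS = 3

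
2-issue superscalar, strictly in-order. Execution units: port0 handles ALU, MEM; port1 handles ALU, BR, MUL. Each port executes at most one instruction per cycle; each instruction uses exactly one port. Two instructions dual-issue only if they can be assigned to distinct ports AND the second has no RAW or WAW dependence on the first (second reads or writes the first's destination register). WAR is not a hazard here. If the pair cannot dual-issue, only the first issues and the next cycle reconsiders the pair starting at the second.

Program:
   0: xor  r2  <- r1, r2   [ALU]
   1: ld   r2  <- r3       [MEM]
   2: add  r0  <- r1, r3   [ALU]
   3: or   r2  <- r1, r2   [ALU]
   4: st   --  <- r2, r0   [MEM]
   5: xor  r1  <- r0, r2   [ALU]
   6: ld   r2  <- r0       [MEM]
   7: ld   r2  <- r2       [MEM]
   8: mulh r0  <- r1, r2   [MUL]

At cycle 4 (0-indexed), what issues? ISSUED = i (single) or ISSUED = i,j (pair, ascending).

ISSUED = 6

t=0 i0:xor ; WAW r2
t=1 i1&i2:ld+add ; 2-wide
t=2 i3:or ; RAW r2
t=3 i4&i5:st+xor ; 2-wide
t=4 i6:ld ; no-port MEM/MEM
t=5 i7:ld ; RAW r2
t=6 i8:mulh ; tail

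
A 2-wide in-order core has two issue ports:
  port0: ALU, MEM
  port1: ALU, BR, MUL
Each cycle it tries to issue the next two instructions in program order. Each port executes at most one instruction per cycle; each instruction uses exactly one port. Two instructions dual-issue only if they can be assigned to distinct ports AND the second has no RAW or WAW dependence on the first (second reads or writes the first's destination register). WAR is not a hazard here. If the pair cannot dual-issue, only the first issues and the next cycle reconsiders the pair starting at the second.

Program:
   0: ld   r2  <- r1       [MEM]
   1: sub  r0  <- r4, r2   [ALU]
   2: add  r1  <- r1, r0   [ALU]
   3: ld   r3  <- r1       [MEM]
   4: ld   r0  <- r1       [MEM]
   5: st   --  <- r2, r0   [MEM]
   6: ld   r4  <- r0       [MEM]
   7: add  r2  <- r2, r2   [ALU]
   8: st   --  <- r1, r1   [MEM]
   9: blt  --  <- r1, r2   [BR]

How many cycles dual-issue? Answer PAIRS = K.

PAIRS = 2

t=0 i0:ld ; RAW r2
t=1 i1:sub ; RAW r0
t=2 i2:add ; RAW r1
t=3 i3:ld ; no-port MEM/MEM
t=4 i4:ld ; no-port MEM/MEM
t=5 i5:st ; no-port MEM/MEM
t=6 i6/i7:ld+add ; dual
t=7 i8/i9:st+blt ; dual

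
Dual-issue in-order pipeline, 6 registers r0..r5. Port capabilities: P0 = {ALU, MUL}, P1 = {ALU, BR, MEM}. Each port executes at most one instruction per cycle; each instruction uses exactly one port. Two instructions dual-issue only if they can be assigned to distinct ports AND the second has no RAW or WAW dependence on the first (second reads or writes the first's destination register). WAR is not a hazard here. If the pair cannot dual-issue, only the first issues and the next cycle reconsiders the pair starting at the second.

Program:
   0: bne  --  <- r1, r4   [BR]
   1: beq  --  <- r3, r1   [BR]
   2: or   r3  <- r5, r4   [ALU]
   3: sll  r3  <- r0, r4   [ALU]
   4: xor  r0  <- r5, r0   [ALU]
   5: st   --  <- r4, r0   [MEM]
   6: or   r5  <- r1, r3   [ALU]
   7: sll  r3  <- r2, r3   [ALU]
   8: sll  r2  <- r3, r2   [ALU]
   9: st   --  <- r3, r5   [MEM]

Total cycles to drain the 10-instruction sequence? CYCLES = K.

0. bne @i0  | no-port BR/BR
1. beq;or @i1&i2  | 2-wide
2. sll;xor @i3&i4  | 2-wide
3. st;or @i5&i6  | 2-wide
4. sll @i7  | RAW r3
5. sll;st @i8&i9  | 2-wide

CYCLES = 6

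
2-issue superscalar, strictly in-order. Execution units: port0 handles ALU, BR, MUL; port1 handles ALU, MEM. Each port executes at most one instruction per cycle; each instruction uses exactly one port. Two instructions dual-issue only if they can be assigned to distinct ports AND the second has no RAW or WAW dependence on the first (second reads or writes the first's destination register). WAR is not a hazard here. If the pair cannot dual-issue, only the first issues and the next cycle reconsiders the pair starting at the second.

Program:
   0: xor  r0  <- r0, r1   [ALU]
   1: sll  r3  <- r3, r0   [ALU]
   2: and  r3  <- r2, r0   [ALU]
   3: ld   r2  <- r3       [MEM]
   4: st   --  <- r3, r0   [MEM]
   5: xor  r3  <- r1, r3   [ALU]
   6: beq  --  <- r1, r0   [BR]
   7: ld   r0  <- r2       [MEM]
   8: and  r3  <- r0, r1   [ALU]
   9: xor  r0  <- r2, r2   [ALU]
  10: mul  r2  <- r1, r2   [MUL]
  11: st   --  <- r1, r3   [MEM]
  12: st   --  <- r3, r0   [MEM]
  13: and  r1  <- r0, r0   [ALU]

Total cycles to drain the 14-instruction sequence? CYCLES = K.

CYCLES = 9

0. xor @i0  | RAW r0
1. sll @i1  | WAW r3
2. and @i2  | RAW r3
3. ld @i3  | no-port MEM/MEM
4. st xor @i4,i5  | pair
5. beq ld @i6,i7  | pair
6. and xor @i8,i9  | pair
7. mul st @i10,i11  | pair
8. st and @i12,i13  | pair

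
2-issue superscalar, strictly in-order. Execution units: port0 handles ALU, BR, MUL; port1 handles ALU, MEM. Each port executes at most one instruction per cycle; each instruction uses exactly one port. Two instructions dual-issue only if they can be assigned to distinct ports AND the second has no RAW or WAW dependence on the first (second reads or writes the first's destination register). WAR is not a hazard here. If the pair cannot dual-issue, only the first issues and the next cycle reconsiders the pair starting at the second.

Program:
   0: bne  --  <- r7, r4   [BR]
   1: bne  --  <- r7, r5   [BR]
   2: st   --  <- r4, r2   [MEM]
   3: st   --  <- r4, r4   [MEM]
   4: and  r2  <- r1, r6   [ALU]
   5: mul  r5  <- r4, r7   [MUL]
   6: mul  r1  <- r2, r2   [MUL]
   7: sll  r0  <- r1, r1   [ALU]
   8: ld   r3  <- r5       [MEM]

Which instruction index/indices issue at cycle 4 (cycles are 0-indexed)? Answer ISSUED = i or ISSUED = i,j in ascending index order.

[0] i0  bne  -- no-port BR/BR
[1] i1+i2  bne/st  -- pair
[2] i3+i4  st/and  -- pair
[3] i5  mul  -- no-port MUL/MUL
[4] i6  mul  -- RAW r1
[5] i7+i8  sll/ld  -- pair

ISSUED = 6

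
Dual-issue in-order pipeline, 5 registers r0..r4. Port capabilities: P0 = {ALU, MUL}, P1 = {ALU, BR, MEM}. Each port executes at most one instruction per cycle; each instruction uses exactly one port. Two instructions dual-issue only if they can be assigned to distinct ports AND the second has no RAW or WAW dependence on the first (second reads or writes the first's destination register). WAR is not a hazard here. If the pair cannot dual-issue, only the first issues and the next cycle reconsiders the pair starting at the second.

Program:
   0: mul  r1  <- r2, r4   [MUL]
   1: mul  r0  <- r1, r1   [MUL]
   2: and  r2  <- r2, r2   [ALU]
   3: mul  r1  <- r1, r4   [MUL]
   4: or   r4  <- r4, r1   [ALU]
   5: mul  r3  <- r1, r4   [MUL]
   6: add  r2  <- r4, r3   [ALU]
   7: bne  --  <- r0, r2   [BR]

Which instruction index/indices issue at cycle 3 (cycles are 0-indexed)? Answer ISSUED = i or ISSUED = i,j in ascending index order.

ISSUED = 4

  cy0 -> i0 (mul.MUL) no-port MUL/MUL
  cy1 -> i1,i2 (mul.MUL and.ALU) pair
  cy2 -> i3 (mul.MUL) RAW r1
  cy3 -> i4 (or.ALU) RAW r4
  cy4 -> i5 (mul.MUL) RAW r3
  cy5 -> i6 (add.ALU) RAW r2
  cy6 -> i7 (bne.BR) tail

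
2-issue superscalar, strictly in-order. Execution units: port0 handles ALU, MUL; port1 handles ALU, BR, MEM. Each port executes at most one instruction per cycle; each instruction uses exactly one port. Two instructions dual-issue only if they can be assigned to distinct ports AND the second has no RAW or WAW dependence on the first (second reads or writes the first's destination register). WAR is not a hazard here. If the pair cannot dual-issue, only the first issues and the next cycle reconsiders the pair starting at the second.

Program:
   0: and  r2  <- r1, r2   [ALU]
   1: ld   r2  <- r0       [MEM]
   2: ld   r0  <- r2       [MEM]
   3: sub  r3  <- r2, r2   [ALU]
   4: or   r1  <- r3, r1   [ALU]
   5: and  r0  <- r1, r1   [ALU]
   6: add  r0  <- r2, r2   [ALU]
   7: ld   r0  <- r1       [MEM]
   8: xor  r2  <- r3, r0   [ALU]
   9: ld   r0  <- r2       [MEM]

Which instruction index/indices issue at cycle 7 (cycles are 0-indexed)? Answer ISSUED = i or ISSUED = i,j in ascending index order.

ISSUED = 8

0. and.ALU @i0  | WAW r2
1. ld.MEM @i1  | no-port MEM/MEM
2. ld.MEM;sub.ALU @i2/i3  | dual
3. or.ALU @i4  | RAW r1
4. and.ALU @i5  | WAW r0
5. add.ALU @i6  | WAW r0
6. ld.MEM @i7  | RAW r0
7. xor.ALU @i8  | RAW r2
8. ld.MEM @i9  | tail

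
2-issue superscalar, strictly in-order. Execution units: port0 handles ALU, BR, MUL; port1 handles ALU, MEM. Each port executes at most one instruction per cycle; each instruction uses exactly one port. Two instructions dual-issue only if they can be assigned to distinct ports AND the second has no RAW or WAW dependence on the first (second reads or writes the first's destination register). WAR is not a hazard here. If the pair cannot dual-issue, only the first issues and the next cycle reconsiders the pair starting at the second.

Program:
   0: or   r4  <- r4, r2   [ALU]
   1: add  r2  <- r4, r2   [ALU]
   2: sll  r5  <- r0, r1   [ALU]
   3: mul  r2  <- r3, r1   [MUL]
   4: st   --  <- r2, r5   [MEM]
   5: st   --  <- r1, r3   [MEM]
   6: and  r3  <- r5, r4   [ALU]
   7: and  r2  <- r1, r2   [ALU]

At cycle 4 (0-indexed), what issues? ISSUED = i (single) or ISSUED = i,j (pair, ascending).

t=0 i0:or.ALU ; RAW r4
t=1 i1+i2:add.ALU/sll.ALU ; pair
t=2 i3:mul.MUL ; RAW r2
t=3 i4:st.MEM ; no-port MEM/MEM
t=4 i5+i6:st.MEM/and.ALU ; pair
t=5 i7:and.ALU ; tail

ISSUED = 5,6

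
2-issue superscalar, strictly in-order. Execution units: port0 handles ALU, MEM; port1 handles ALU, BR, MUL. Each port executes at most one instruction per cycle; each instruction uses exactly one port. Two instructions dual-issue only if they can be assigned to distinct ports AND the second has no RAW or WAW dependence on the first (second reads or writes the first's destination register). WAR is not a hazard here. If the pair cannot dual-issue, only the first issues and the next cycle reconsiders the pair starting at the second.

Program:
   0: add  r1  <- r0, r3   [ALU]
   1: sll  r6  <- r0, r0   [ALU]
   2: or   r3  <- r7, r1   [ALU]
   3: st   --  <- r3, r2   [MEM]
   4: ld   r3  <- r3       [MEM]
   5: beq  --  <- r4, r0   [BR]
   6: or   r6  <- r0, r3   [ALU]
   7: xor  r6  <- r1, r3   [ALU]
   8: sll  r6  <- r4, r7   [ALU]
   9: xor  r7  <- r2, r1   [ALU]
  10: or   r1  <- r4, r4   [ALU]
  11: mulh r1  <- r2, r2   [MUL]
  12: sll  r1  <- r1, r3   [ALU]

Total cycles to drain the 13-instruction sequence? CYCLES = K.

CYCLES = 10

[0] i0,i1  add;sll  -- 2-wide
[1] i2  or  -- RAW r3
[2] i3  st  -- no-port MEM/MEM
[3] i4,i5  ld;beq  -- 2-wide
[4] i6  or  -- WAW r6
[5] i7  xor  -- WAW r6
[6] i8,i9  sll;xor  -- 2-wide
[7] i10  or  -- WAW r1
[8] i11  mulh  -- RAW+WAW r1
[9] i12  sll  -- tail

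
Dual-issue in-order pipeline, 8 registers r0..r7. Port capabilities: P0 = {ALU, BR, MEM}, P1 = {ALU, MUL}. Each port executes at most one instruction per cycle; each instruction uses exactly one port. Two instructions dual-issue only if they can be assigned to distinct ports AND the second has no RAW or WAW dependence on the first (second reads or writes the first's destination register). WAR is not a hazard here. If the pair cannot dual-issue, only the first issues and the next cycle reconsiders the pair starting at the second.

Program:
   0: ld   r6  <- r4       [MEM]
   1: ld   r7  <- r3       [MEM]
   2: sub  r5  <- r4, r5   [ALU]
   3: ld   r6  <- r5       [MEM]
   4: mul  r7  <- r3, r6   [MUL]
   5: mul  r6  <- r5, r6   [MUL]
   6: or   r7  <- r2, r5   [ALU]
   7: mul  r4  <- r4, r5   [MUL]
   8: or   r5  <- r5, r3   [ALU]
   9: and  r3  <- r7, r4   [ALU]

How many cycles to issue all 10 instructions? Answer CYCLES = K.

CYCLES = 7

  cy0 -> i0 (ld) no-port MEM/MEM
  cy1 -> i1,i2 (ld;sub) pair
  cy2 -> i3 (ld) RAW r6
  cy3 -> i4 (mul) no-port MUL/MUL
  cy4 -> i5,i6 (mul;or) pair
  cy5 -> i7,i8 (mul;or) pair
  cy6 -> i9 (and) tail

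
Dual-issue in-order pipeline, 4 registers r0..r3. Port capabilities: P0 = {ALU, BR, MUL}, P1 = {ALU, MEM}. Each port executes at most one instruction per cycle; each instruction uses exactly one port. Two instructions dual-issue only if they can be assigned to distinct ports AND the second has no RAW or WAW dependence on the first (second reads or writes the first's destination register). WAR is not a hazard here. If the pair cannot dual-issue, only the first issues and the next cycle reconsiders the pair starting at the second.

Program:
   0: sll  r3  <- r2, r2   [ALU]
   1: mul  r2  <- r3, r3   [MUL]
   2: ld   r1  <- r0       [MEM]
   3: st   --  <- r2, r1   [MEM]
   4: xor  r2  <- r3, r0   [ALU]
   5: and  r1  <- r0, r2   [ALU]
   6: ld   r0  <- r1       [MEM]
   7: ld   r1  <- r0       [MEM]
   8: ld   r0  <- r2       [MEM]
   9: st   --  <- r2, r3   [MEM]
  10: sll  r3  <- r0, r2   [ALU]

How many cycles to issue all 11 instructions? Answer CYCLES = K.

CYCLES = 8

t=0 i0:sll.ALU ; RAW r3
t=1 i1&i2:mul.MUL+ld.MEM ; dual
t=2 i3&i4:st.MEM+xor.ALU ; dual
t=3 i5:and.ALU ; RAW r1
t=4 i6:ld.MEM ; no-port MEM/MEM
t=5 i7:ld.MEM ; no-port MEM/MEM
t=6 i8:ld.MEM ; no-port MEM/MEM
t=7 i9&i10:st.MEM+sll.ALU ; dual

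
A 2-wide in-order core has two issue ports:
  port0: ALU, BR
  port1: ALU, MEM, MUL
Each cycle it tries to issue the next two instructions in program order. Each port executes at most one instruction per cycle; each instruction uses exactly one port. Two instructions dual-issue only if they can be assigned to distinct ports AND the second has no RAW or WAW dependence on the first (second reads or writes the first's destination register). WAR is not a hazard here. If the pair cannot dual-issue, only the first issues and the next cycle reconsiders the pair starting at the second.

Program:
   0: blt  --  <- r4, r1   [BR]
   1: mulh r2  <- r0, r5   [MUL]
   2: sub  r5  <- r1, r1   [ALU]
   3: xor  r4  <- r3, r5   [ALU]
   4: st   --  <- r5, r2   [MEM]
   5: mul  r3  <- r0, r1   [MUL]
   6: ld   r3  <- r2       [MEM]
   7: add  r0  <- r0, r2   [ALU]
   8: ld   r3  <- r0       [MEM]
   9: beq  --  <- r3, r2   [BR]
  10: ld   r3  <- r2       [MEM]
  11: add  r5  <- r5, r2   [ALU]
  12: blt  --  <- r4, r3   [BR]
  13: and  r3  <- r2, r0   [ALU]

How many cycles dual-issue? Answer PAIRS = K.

  cy0 -> i0+i1 (blt mulh) 2-wide
  cy1 -> i2 (sub) RAW r5
  cy2 -> i3+i4 (xor st) 2-wide
  cy3 -> i5 (mul) no-port MUL/MEM
  cy4 -> i6+i7 (ld add) 2-wide
  cy5 -> i8 (ld) RAW r3
  cy6 -> i9+i10 (beq ld) 2-wide
  cy7 -> i11+i12 (add blt) 2-wide
  cy8 -> i13 (and) tail

PAIRS = 5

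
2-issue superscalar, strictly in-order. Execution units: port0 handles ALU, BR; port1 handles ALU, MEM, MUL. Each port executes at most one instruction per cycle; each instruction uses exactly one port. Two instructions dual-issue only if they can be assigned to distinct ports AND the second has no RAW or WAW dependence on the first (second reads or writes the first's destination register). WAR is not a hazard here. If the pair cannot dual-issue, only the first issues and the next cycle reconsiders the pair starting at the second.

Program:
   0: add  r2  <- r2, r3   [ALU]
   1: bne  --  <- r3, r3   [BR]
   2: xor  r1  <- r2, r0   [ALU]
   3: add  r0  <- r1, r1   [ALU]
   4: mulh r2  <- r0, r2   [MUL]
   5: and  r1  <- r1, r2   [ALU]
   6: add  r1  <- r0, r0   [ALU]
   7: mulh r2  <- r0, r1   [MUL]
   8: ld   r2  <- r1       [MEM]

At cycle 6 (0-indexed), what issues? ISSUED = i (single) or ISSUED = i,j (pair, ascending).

ISSUED = 7

  cy0 -> i0&i1 (add+bne) pair
  cy1 -> i2 (xor) RAW r1
  cy2 -> i3 (add) RAW r0
  cy3 -> i4 (mulh) RAW r2
  cy4 -> i5 (and) WAW r1
  cy5 -> i6 (add) RAW r1
  cy6 -> i7 (mulh) no-port MUL/MEM
  cy7 -> i8 (ld) tail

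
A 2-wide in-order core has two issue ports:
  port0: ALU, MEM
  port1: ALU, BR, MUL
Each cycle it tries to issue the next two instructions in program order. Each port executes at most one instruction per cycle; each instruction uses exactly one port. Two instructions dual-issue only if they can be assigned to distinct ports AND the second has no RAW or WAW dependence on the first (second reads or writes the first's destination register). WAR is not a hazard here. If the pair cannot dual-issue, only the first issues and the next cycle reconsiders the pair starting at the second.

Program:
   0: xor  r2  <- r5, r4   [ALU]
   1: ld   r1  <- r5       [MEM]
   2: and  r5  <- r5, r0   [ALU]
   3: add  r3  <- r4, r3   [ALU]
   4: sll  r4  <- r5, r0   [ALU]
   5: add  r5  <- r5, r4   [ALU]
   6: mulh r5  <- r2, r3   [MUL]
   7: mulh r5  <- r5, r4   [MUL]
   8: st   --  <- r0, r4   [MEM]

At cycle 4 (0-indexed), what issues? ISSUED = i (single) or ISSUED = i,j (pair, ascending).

ISSUED = 6

t=0 i0&i1:xor.ALU+ld.MEM ; 2-wide
t=1 i2&i3:and.ALU+add.ALU ; 2-wide
t=2 i4:sll.ALU ; RAW r4
t=3 i5:add.ALU ; WAW r5
t=4 i6:mulh.MUL ; no-port MUL/MUL
t=5 i7&i8:mulh.MUL+st.MEM ; 2-wide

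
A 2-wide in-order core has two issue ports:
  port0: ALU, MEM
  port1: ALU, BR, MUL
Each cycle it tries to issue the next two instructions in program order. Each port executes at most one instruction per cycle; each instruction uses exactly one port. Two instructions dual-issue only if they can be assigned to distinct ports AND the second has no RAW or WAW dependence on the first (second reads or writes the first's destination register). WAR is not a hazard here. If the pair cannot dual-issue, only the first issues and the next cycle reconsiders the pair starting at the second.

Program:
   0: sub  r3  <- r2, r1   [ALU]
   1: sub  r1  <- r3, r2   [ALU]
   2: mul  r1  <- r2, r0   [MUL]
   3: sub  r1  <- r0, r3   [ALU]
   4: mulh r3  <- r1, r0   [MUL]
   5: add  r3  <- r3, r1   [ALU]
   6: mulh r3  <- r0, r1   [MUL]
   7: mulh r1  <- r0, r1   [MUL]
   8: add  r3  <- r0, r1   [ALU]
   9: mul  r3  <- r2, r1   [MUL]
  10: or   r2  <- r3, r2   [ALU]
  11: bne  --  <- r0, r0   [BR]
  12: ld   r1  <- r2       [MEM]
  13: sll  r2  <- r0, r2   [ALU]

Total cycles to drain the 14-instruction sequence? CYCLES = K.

  cy0 -> i0 (sub.ALU) RAW r3
  cy1 -> i1 (sub.ALU) WAW r1
  cy2 -> i2 (mul.MUL) WAW r1
  cy3 -> i3 (sub.ALU) RAW r1
  cy4 -> i4 (mulh.MUL) RAW+WAW r3
  cy5 -> i5 (add.ALU) WAW r3
  cy6 -> i6 (mulh.MUL) no-port MUL/MUL
  cy7 -> i7 (mulh.MUL) RAW r1
  cy8 -> i8 (add.ALU) WAW r3
  cy9 -> i9 (mul.MUL) RAW r3
  cy10 -> i10,i11 (or.ALU bne.BR) 2-wide
  cy11 -> i12,i13 (ld.MEM sll.ALU) 2-wide

CYCLES = 12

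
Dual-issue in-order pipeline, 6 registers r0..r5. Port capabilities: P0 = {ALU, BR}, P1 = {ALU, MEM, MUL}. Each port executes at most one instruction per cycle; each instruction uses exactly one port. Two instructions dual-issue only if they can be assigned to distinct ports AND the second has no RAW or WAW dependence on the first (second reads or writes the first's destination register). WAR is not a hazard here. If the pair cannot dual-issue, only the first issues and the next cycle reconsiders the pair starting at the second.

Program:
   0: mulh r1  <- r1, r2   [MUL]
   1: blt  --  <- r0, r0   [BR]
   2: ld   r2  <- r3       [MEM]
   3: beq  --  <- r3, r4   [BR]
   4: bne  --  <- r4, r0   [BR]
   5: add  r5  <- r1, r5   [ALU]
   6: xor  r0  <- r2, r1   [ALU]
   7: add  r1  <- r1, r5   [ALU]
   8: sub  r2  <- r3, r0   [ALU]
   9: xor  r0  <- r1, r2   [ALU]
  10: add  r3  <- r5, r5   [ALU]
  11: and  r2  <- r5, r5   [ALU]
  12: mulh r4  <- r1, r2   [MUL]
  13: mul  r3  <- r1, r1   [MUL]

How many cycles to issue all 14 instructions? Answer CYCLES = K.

CYCLES = 9

c0: i0&i1 mulh+blt  pair
c1: i2&i3 ld+beq  pair
c2: i4&i5 bne+add  pair
c3: i6&i7 xor+add  pair
c4: i8 sub  RAW r2
c5: i9&i10 xor+add  pair
c6: i11 and  RAW r2
c7: i12 mulh  no-port MUL/MUL
c8: i13 mul  tail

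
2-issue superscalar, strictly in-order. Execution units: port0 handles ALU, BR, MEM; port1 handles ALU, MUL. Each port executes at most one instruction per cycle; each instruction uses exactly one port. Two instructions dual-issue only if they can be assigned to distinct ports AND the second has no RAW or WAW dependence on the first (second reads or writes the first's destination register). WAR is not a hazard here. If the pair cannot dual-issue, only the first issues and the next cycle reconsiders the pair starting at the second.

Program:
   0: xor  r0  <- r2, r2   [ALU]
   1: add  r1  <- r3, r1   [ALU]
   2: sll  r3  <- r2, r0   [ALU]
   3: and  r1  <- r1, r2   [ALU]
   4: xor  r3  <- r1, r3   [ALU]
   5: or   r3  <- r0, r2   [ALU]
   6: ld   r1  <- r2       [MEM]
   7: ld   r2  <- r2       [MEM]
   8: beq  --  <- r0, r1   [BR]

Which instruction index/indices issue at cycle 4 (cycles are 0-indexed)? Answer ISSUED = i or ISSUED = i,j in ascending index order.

ISSUED = 7

t=0 i0+i1:xor add ; dual
t=1 i2+i3:sll and ; dual
t=2 i4:xor ; WAW r3
t=3 i5+i6:or ld ; dual
t=4 i7:ld ; no-port MEM/BR
t=5 i8:beq ; tail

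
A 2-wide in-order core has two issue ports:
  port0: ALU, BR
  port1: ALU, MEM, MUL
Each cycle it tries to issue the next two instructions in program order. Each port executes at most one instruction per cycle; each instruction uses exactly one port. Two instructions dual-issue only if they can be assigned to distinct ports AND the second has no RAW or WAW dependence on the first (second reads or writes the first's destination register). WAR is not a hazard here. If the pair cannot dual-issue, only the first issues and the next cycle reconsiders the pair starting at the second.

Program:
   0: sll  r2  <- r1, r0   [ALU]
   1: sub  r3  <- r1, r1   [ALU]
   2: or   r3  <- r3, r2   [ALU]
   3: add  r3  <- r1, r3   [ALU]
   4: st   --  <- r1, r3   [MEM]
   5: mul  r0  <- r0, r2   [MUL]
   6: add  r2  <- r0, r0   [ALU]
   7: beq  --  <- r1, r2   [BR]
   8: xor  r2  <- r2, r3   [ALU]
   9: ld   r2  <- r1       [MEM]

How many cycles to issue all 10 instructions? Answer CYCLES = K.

CYCLES = 8

#0 head=0: sll.ALU/sub.ALU i0,i1 dual
#1 head=2: or.ALU i2 RAW+WAW r3
#2 head=3: add.ALU i3 RAW r3
#3 head=4: st.MEM i4 no-port MEM/MUL
#4 head=5: mul.MUL i5 RAW r0
#5 head=6: add.ALU i6 RAW r2
#6 head=7: beq.BR/xor.ALU i7,i8 dual
#7 head=9: ld.MEM i9 tail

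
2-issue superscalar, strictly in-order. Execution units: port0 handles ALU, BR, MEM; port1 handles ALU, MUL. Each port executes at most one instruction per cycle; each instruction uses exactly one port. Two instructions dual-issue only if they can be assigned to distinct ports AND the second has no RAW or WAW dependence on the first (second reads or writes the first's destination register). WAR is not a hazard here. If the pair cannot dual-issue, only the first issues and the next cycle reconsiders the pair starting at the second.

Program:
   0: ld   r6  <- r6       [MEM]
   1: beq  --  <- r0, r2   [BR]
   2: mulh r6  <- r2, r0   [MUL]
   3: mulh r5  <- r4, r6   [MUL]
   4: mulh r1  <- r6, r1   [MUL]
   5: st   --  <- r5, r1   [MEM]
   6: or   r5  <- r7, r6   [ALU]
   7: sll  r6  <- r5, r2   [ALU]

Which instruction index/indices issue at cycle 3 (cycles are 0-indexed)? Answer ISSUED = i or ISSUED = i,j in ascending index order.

c0: i0 ld  no-port MEM/BR
c1: i1&i2 beq/mulh  2-wide
c2: i3 mulh  no-port MUL/MUL
c3: i4 mulh  RAW r1
c4: i5&i6 st/or  2-wide
c5: i7 sll  tail

ISSUED = 4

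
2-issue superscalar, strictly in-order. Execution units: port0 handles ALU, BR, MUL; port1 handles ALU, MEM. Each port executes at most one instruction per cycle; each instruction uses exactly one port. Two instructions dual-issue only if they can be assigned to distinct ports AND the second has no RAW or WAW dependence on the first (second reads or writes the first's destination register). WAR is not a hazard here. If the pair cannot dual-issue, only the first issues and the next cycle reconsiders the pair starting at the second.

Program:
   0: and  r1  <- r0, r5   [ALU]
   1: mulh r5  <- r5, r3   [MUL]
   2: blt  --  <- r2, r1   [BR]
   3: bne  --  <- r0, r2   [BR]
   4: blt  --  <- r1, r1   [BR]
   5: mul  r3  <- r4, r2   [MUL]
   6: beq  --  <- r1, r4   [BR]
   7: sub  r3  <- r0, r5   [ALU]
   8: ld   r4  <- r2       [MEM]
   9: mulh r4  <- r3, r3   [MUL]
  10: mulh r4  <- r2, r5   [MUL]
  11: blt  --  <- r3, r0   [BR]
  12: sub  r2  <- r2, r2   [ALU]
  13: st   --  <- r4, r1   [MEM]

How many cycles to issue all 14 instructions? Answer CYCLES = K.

CYCLES = 11

0. and;mulh @i0+i1  | pair
1. blt @i2  | no-port BR/BR
2. bne @i3  | no-port BR/BR
3. blt @i4  | no-port BR/MUL
4. mul @i5  | no-port MUL/BR
5. beq;sub @i6+i7  | pair
6. ld @i8  | WAW r4
7. mulh @i9  | no-port MUL/MUL
8. mulh @i10  | no-port MUL/BR
9. blt;sub @i11+i12  | pair
10. st @i13  | tail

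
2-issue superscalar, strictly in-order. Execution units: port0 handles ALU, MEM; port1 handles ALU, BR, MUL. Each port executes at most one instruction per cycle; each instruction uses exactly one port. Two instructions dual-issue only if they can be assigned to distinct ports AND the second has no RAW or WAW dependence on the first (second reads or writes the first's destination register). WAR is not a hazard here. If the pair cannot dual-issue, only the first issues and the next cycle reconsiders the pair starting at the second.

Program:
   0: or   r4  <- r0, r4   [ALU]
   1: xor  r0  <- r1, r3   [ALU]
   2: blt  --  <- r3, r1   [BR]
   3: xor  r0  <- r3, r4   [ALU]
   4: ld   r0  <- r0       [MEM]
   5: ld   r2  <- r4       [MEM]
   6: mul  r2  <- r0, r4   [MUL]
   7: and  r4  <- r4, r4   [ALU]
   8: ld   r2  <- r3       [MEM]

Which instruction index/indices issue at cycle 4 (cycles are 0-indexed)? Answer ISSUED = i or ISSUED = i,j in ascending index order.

0. or/xor @i0+i1  | 2-wide
1. blt/xor @i2+i3  | 2-wide
2. ld @i4  | no-port MEM/MEM
3. ld @i5  | WAW r2
4. mul/and @i6+i7  | 2-wide
5. ld @i8  | tail

ISSUED = 6,7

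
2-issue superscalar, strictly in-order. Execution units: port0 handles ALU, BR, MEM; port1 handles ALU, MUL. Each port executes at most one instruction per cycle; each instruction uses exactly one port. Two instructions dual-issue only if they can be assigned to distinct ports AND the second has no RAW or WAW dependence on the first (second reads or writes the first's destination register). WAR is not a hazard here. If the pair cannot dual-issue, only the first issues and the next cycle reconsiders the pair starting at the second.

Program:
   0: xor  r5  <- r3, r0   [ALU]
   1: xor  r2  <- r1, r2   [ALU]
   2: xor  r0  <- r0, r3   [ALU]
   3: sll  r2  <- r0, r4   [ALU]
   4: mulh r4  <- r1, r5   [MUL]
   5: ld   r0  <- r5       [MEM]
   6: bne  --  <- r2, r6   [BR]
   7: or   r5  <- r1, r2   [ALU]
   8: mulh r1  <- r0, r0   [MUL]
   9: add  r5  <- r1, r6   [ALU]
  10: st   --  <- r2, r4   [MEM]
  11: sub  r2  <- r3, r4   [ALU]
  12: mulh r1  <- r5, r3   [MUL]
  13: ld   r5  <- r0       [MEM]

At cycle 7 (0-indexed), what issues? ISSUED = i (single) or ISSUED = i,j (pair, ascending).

#0 head=0: xor xor i0,i1 2-wide
#1 head=2: xor i2 RAW r0
#2 head=3: sll mulh i3,i4 2-wide
#3 head=5: ld i5 no-port MEM/BR
#4 head=6: bne or i6,i7 2-wide
#5 head=8: mulh i8 RAW r1
#6 head=9: add st i9,i10 2-wide
#7 head=11: sub mulh i11,i12 2-wide
#8 head=13: ld i13 tail

ISSUED = 11,12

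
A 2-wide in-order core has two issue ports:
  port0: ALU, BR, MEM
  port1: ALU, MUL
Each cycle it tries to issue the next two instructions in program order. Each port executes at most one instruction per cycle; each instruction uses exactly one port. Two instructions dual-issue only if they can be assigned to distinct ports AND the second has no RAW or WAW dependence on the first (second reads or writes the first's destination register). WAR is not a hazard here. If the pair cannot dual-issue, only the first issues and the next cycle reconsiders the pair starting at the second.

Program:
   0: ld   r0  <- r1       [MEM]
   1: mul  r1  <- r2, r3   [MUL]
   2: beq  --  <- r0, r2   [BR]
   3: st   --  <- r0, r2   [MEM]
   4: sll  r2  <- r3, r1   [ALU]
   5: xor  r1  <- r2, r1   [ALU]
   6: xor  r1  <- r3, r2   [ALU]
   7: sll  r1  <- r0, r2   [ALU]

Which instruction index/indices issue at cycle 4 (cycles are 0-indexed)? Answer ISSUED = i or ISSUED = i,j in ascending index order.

c0: i0,i1 ld.MEM+mul.MUL  2-wide
c1: i2 beq.BR  no-port BR/MEM
c2: i3,i4 st.MEM+sll.ALU  2-wide
c3: i5 xor.ALU  WAW r1
c4: i6 xor.ALU  WAW r1
c5: i7 sll.ALU  tail

ISSUED = 6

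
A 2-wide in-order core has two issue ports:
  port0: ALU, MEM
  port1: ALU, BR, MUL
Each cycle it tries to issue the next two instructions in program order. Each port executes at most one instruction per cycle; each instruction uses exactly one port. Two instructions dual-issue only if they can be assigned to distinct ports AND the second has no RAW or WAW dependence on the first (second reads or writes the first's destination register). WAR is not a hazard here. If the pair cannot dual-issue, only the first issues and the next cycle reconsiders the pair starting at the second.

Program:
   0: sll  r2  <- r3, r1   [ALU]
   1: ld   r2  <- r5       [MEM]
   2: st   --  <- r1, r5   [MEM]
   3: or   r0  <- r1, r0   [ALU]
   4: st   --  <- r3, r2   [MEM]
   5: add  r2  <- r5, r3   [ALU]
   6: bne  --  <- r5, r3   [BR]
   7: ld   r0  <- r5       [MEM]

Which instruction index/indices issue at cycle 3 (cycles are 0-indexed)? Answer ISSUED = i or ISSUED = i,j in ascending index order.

ISSUED = 4,5

t=0 i0:sll ; WAW r2
t=1 i1:ld ; no-port MEM/MEM
t=2 i2,i3:st;or ; 2-wide
t=3 i4,i5:st;add ; 2-wide
t=4 i6,i7:bne;ld ; 2-wide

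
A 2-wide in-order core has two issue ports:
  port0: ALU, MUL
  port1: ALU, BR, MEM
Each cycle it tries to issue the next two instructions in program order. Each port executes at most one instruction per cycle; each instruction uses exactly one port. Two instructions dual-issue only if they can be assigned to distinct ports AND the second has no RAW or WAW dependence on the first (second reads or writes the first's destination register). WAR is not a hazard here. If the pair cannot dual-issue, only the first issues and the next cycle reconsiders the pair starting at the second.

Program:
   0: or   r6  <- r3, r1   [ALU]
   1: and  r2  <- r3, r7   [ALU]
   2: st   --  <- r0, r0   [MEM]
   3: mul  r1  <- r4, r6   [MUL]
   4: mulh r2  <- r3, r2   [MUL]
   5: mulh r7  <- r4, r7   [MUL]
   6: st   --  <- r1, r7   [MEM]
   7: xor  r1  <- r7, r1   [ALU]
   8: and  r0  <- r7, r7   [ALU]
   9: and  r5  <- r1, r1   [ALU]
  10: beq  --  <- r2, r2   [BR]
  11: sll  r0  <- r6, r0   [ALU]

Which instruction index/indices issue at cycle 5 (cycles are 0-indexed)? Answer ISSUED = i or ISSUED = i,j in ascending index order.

t=0 i0+i1:or.ALU+and.ALU ; pair
t=1 i2+i3:st.MEM+mul.MUL ; pair
t=2 i4:mulh.MUL ; no-port MUL/MUL
t=3 i5:mulh.MUL ; RAW r7
t=4 i6+i7:st.MEM+xor.ALU ; pair
t=5 i8+i9:and.ALU+and.ALU ; pair
t=6 i10+i11:beq.BR+sll.ALU ; pair

ISSUED = 8,9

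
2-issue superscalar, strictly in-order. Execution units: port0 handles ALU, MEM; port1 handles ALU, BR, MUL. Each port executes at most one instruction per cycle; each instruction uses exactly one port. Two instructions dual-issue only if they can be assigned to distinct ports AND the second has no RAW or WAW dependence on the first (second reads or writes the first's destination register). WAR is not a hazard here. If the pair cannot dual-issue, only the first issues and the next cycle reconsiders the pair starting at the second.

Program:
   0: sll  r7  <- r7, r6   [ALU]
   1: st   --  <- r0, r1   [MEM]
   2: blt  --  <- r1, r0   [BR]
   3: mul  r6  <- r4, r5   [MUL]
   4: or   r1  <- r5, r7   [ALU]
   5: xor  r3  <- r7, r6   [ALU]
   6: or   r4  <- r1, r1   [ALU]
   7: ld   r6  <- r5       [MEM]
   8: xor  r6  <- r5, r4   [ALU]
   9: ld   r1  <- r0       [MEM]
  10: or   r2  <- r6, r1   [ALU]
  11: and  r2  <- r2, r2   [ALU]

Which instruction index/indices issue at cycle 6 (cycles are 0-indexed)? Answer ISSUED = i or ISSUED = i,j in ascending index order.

[0] i0/i1  sll;st  -- pair
[1] i2  blt  -- no-port BR/MUL
[2] i3/i4  mul;or  -- pair
[3] i5/i6  xor;or  -- pair
[4] i7  ld  -- WAW r6
[5] i8/i9  xor;ld  -- pair
[6] i10  or  -- RAW+WAW r2
[7] i11  and  -- tail

ISSUED = 10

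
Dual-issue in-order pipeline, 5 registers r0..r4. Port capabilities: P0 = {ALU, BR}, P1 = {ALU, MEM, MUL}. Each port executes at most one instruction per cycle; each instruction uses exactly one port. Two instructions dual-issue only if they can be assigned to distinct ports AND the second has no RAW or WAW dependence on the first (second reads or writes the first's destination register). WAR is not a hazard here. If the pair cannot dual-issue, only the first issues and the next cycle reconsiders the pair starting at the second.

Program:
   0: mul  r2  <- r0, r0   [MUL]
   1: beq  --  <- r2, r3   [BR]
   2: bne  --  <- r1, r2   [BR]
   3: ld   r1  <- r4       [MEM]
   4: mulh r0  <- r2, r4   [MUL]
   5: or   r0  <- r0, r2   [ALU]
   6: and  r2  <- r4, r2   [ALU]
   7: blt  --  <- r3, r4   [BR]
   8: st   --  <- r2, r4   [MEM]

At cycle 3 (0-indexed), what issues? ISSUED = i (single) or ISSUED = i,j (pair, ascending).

#0 head=0: mul.MUL i0 RAW r2
#1 head=1: beq.BR i1 no-port BR/BR
#2 head=2: bne.BR;ld.MEM i2/i3 pair
#3 head=4: mulh.MUL i4 RAW+WAW r0
#4 head=5: or.ALU;and.ALU i5/i6 pair
#5 head=7: blt.BR;st.MEM i7/i8 pair

ISSUED = 4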